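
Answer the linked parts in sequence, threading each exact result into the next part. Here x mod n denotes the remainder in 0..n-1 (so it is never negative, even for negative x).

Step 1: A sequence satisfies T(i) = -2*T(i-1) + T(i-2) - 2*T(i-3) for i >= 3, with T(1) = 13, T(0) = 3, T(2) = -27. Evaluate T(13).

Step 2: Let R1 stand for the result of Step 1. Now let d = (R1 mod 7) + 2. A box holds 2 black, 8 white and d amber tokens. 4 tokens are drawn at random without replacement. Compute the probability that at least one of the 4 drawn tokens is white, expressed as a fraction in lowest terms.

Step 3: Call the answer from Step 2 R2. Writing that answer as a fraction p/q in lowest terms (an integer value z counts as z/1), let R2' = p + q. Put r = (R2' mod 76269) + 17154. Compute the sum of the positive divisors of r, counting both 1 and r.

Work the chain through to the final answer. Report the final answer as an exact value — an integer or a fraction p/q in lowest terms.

23256

Step 1: T(3) = -2*(-27) + 1*(13) - 2*(3) = 61; iterating: T(3)=61, T(4)=-175, T(5)=465, T(6)=-1227, T(7)=3269, T(8)=-8695, T(9)=23113, T(10)=-61459, T(11)=163421, T(12)=-434527, T(13)=1155393; answer 1155393
Step 2: R1 = 1155393; d = 3; total draws C(13,4) = 715; complement C(5,4) = 5; favorable 715 - 5 = 710; P = 142/143; answer 142/143
Step 3: R2 = 142/143; threaded value p + q = 285; r = 17439; 17439 = 3 * 5813; sigma = (1 + 3) * (1 + 5813) = 4 * 5814 = 23256; answer 23256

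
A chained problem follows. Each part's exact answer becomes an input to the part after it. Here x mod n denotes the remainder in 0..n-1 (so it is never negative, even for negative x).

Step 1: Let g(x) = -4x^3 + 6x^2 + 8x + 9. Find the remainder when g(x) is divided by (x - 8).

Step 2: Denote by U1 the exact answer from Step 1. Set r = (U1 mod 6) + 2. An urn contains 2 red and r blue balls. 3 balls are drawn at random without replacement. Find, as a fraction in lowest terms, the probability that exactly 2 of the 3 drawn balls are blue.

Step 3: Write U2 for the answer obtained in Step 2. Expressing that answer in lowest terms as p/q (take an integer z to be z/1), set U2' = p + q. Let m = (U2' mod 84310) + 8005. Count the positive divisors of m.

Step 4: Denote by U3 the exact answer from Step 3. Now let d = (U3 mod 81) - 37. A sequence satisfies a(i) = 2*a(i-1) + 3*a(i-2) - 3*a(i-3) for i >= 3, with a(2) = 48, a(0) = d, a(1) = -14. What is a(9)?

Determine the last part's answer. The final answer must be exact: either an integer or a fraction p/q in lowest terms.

41040

Step 1: remainder = value at the root: -4*(8)^3 + 6*(8)^2 + 8*(8)^1 + 9 = (-2048) + (384) + (64) + (9) = -1591; answer -1591
Step 2: U1 = -1591; r = 7; total draws C(9,3) = 84; favorable C(7,2)*C(2,1) = 42; P = 1/2; answer 1/2
Step 3: U2 = 1/2; threaded value p + q = 3; m = 8008; 8008 = 2^3 * 7 * 11 * 13; number of divisors = (3+1) * (1+1) * (1+1) * (1+1) = 32; answer 32
Step 4: U3 = 32; d = -5; a(3) = 2*(48) + 3*(-14) - 3*(-5) = 69; iterating: a(3)=69, a(4)=324, a(5)=711, a(6)=2187, a(7)=5535, a(8)=15498, a(9)=41040; answer 41040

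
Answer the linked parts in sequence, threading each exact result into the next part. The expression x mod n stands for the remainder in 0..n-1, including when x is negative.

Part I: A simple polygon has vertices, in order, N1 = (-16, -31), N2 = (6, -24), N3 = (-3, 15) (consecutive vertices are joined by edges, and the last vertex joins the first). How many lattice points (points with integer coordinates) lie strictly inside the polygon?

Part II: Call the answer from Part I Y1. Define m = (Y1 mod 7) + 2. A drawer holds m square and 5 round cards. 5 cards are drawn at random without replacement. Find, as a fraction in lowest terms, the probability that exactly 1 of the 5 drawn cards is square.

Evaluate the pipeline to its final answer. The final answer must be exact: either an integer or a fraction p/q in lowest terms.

Part I: cross terms: (-16*-24 - 6*-31)=570, (6*15 - -3*-24)=18, (-3*-31 - -16*15)=333; twice the area = |921| = 921; area = 921/2; boundary points = 1 + 3 + 1 = 5; strictly interior points = area - boundary/2 + 1 = 459; answer 459
Part II: Y1 = 459; m = 6; total draws C(11,5) = 462; favorable C(6,1)*C(5,4) = 30; P = 5/77; answer 5/77

5/77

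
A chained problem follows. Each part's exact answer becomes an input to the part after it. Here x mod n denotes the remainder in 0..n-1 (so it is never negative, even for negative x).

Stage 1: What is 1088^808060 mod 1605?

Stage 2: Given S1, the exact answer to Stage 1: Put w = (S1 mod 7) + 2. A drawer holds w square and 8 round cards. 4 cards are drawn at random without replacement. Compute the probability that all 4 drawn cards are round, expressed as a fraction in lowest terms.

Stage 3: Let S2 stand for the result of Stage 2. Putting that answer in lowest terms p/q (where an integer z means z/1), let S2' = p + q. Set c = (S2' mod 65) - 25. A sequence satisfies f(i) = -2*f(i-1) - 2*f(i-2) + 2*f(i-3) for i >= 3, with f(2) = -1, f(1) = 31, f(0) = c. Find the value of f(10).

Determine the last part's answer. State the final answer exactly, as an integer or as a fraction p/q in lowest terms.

Stage 1: squarings mod 1605: 1088^1=1088, 1088^2=859, 1088^4=1186, 1088^8=616, 1088^16=676, 1088^32=1156, 1088^64=976, 1088^128=811, 1088^256=1276, 1088^512=706, 1088^1024=886, 1088^2048=151, 1088^4096=331, 1088^8192=421, 1088^16384=691, 1088^32768=796, 1088^65536=1246, 1088^131072=481, 1088^262144=241, 1088^524288=301; 1088^808060 = 1088^4 * 1088^8 * 1088^16 * 1088^32 * 1088^64 * 1088^1024 * 1088^4096 * 1088^16384 * 1088^262144 * 1088^524288 = 811 (mod 1605); answer 811
Stage 2: S1 = 811; w = 8; total draws C(16,4) = 1820; favorable C(8,4) = 70; P = 1/26; answer 1/26
Stage 3: S2 = 1/26; threaded value p + q = 27; c = 2; f(3) = -2*(-1) - 2*(31) + 2*(2) = -56; iterating: f(3)=-56, f(4)=176, f(5)=-242, f(6)=20, f(7)=796, f(8)=-2116, f(9)=2680, f(10)=464; answer 464

464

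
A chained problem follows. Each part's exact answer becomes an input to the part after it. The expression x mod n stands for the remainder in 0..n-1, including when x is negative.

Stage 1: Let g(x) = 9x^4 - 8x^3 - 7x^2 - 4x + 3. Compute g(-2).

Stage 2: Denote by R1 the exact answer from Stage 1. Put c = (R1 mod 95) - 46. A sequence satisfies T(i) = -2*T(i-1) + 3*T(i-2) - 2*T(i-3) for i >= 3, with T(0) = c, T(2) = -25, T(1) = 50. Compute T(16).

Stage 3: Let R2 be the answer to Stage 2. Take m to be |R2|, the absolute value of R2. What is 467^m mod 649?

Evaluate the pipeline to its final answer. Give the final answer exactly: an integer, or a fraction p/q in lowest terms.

Stage 1: 9*(-2)^4 - 8*(-2)^3 - 7*(-2)^2 - 4*(-2)^1 + 3 = (144) + (64) + (-28) + (8) + (3) = 191; answer 191
Stage 2: R1 = 191; c = -45; T(3) = -2*(-25) + 3*(50) - 2*(-45) = 290; iterating: T(3)=290, T(4)=-755, T(5)=2430, T(6)=-7705, T(7)=24210, T(8)=-76395, T(9)=240830, T(10)=-759265, T(11)=2393810, T(12)=-7547075, T(13)=23794110, T(14)=-75017065, T(15)=236510610, T(16)=-745660635; answer -745660635
Stage 3: R2 = -745660635; m = 745660635; squarings mod 649: 467^1=467, 467^2=25, 467^4=625, 467^8=576, 467^16=137, 467^32=597, 467^64=108, 467^128=631, 467^256=324, 467^512=487, 467^1024=284, 467^2048=180, 467^4096=599, 467^8192=553, 467^16384=130, 467^32768=26, 467^65536=27, 467^131072=80, 467^262144=559, 467^524288=312, 467^1048576=643, 467^2097152=36, 467^4194304=647, 467^8388608=4, 467^16777216=16, 467^33554432=256, 467^67108864=636, 467^134217728=169, 467^268435456=5, 467^536870912=25; 467^745660635 = 467^1 * 467^2 * 467^8 * 467^16 * 467^64 * 467^128 * 467^8192 * 467^16384 * 467^32768 * 467^65536 * 467^1048576 * 467^2097152 * 467^4194304 * 467^67108864 * 467^134217728 * 467^536870912 = 397 (mod 649); answer 397

397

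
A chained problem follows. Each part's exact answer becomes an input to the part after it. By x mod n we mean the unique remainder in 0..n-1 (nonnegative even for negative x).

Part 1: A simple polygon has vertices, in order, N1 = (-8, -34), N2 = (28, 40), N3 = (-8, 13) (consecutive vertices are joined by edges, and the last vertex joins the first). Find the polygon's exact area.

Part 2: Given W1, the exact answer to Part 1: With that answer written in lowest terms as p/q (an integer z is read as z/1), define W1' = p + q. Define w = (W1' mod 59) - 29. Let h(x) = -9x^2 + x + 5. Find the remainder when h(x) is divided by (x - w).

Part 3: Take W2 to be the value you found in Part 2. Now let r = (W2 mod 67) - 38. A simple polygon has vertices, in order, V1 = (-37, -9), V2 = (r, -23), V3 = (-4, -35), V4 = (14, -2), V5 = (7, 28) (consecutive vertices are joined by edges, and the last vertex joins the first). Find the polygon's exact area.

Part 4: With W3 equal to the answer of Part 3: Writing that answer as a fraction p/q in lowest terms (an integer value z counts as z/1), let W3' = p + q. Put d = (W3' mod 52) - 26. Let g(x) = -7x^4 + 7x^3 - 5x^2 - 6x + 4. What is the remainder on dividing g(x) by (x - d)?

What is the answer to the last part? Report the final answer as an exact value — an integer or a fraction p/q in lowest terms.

-866149

Part 1: cross terms: (-8*40 - 28*-34)=632, (28*13 - -8*40)=684, (-8*-34 - -8*13)=376; twice the area = |1692| = 1692; area = 846; answer 846
Part 2: W1 = 846; threaded value p + q = 847; w = -8; remainder = value at the root: -9*(-8)^2 + 1*(-8)^1 + 5 = (-576) + (-8) + (5) = -579; answer -579
Part 3: W2 = -579; r = -14; cross terms: (-37*-23 - -14*-9)=725, (-14*-35 - -4*-23)=398, (-4*-2 - 14*-35)=498, (14*28 - 7*-2)=406, (7*-9 - -37*28)=973; twice the area = |3000| = 3000; area = 1500; answer 1500
Part 4: W3 = 1500; threaded value p + q = 1501; d = 19; remainder = value at the root: -7*(19)^4 + 7*(19)^3 - 5*(19)^2 - 6*(19)^1 + 4 = (-912247) + (48013) + (-1805) + (-114) + (4) = -866149; answer -866149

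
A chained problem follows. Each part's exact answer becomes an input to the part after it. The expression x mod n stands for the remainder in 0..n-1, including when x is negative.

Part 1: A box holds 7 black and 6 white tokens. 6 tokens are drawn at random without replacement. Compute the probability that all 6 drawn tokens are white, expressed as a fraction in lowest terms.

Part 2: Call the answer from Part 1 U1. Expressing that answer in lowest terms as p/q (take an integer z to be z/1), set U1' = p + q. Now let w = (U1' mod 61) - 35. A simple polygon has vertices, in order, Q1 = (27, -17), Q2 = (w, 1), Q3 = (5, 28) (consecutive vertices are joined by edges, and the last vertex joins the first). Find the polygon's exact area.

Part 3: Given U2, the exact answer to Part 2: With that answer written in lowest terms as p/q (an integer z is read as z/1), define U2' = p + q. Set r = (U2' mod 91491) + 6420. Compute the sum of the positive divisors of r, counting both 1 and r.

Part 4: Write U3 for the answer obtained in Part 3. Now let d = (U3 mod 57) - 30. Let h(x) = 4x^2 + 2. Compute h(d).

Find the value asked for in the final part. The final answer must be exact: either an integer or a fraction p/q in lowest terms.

1766

Part 1: total draws C(13,6) = 1716; favorable C(6,6) = 1; P = 1/1716; answer 1/1716
Part 2: U1 = 1/1716; threaded value p + q = 1717; w = -26; cross terms: (27*1 - -26*-17)=-415, (-26*28 - 5*1)=-733, (5*-17 - 27*28)=-841; twice the area = |-1989| = 1989; area = 1989/2; answer 1989/2
Part 3: U2 = 1989/2; threaded value p + q = 1991; r = 8411; 8411 = 13 * 647; sigma = (1 + 13) * (1 + 647) = 14 * 648 = 9072; answer 9072
Part 4: U3 = 9072; d = -21; 4*(-21)^2 + 2 = (1764) + (2) = 1766; answer 1766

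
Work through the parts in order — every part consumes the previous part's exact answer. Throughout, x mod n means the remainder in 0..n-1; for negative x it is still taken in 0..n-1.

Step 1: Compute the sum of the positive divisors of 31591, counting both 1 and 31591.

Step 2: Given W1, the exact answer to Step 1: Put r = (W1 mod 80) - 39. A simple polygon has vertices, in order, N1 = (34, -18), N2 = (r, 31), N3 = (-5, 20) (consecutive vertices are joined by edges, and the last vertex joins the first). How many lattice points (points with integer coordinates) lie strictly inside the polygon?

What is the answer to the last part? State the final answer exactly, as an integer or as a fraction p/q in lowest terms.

Step 1: 31591 = 7 * 4513; sigma = (1 + 7) * (1 + 4513) = 8 * 4514 = 36112; answer 36112
Step 2: W1 = 36112; r = -7; cross terms: (34*31 - -7*-18)=928, (-7*20 - -5*31)=15, (-5*-18 - 34*20)=-590; twice the area = |353| = 353; area = 353/2; boundary points = 1 + 1 + 1 = 3; strictly interior points = area - boundary/2 + 1 = 176; answer 176

176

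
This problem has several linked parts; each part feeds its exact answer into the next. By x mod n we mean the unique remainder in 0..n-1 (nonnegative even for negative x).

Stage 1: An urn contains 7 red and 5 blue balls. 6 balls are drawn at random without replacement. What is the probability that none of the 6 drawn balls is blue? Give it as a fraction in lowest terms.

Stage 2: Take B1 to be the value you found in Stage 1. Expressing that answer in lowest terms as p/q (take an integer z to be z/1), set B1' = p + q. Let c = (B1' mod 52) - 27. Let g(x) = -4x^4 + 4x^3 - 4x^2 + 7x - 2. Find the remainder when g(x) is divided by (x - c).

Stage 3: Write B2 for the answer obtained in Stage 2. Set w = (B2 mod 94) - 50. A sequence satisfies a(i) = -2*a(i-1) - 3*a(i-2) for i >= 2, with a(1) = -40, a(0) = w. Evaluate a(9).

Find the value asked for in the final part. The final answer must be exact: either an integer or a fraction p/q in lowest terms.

-1576

Stage 1: total draws C(12,6) = 924; favorable C(7,6) = 7; P = 1/132; answer 1/132
Stage 2: B1 = 1/132; threaded value p + q = 133; c = 2; remainder = value at the root: -4*(2)^4 + 4*(2)^3 - 4*(2)^2 + 7*(2)^1 - 2 = (-64) + (32) + (-16) + (14) + (-2) = -36; answer -36
Stage 3: B2 = -36; w = 8; a(2) = -2*(-40) - 3*(8) = 56; iterating: a(2)=56, a(3)=8, a(4)=-184, a(5)=344, a(6)=-136, a(7)=-760, a(8)=1928, a(9)=-1576; answer -1576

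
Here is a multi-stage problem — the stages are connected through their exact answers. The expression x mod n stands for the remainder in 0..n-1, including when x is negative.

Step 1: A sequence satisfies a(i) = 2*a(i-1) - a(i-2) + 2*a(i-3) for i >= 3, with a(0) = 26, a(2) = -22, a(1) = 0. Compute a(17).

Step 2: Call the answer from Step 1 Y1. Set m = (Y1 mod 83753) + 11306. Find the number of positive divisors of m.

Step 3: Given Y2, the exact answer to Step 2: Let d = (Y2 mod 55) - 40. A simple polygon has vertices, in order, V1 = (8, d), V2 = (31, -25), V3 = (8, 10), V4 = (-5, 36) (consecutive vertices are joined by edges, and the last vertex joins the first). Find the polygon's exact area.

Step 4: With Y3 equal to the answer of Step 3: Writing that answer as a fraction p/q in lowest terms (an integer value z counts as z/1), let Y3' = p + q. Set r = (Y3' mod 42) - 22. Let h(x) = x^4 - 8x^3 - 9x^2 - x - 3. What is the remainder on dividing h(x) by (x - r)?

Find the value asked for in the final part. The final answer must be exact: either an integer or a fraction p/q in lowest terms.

11670

Step 1: a(3) = 2*(-22) - 1*(0) + 2*(26) = 8; iterating: a(3)=8, a(4)=38, a(5)=24, a(6)=26, a(7)=104, a(8)=230, a(9)=408, a(10)=794, a(11)=1640, a(12)=3302, a(13)=6552, a(14)=13082, a(15)=26216, a(16)=52454, a(17)=104856; answer 104856
Step 2: Y1 = 104856; m = 32409; 32409 = 3^2 * 13 * 277; number of divisors = (2+1) * (1+1) * (1+1) = 12; answer 12
Step 3: Y2 = 12; d = -28; cross terms: (8*-25 - 31*-28)=668, (31*10 - 8*-25)=510, (8*36 - -5*10)=338, (-5*-28 - 8*36)=-148; twice the area = |1368| = 1368; area = 684; answer 684
Step 4: Y3 = 684; threaded value p + q = 685; r = -9; remainder = value at the root: 1*(-9)^4 - 8*(-9)^3 - 9*(-9)^2 - 1*(-9)^1 - 3 = (6561) + (5832) + (-729) + (9) + (-3) = 11670; answer 11670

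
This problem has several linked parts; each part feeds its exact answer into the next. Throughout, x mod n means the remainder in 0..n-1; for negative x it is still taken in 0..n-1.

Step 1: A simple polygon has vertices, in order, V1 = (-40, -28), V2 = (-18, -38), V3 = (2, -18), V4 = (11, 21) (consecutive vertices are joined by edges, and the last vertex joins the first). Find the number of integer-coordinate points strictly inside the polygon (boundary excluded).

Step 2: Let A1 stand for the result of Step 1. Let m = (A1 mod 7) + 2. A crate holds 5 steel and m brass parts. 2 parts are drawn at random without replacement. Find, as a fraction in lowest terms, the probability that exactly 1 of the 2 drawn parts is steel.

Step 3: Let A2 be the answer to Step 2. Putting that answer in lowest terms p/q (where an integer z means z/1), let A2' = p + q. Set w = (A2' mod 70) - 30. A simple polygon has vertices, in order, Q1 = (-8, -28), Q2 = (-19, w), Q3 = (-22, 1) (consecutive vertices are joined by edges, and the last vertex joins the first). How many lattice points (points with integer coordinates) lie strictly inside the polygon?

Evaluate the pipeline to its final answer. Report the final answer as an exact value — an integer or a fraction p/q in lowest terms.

Step 1: cross terms: (-40*-38 - -18*-28)=1016, (-18*-18 - 2*-38)=400, (2*21 - 11*-18)=240, (11*-28 - -40*21)=532; twice the area = |2188| = 2188; area = 1094; boundary points = 2 + 20 + 3 + 1 = 26; strictly interior points = area - boundary/2 + 1 = 1082; answer 1082
Step 2: A1 = 1082; m = 6; total draws C(11,2) = 55; favorable C(5,1)*C(6,1) = 30; P = 6/11; answer 6/11
Step 3: A2 = 6/11; threaded value p + q = 17; w = -13; cross terms: (-8*-13 - -19*-28)=-428, (-19*1 - -22*-13)=-305, (-22*-28 - -8*1)=624; twice the area = |-109| = 109; area = 109/2; boundary points = 1 + 1 + 1 = 3; strictly interior points = area - boundary/2 + 1 = 54; answer 54

54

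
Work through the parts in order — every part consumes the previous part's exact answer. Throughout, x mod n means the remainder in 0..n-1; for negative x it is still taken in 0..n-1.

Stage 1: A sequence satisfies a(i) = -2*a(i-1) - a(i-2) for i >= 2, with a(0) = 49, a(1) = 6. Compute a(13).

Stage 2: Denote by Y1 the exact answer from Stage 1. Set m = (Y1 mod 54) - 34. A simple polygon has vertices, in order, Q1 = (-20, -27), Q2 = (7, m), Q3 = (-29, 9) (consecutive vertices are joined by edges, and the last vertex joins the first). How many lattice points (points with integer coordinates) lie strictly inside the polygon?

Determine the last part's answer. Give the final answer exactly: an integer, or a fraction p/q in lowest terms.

Stage 1: a(2) = -2*(6) - 1*(49) = -61; iterating: a(2)=-61, a(3)=116, a(4)=-171, a(5)=226, a(6)=-281, a(7)=336, a(8)=-391, a(9)=446, a(10)=-501, a(11)=556, a(12)=-611, a(13)=666; answer 666
Stage 2: Y1 = 666; m = -16; cross terms: (-20*-16 - 7*-27)=509, (7*9 - -29*-16)=-401, (-29*-27 - -20*9)=963; twice the area = |1071| = 1071; area = 1071/2; boundary points = 1 + 1 + 9 = 11; strictly interior points = area - boundary/2 + 1 = 531; answer 531

531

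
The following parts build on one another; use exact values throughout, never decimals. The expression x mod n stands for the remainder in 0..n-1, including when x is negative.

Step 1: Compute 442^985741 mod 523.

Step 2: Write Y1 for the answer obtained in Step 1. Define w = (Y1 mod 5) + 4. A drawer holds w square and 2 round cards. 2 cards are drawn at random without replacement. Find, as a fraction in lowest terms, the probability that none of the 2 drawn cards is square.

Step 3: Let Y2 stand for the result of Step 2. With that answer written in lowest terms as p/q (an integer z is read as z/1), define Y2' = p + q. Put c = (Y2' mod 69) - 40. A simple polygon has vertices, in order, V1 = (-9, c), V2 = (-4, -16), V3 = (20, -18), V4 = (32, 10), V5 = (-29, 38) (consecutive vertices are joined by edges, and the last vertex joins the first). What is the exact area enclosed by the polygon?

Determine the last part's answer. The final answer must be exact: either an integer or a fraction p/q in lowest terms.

Step 1: squarings mod 523: 442^1=442, 442^2=285, 442^4=160, 442^8=496, 442^16=206, 442^32=73, 442^64=99, 442^128=387, 442^256=191, 442^512=394, 442^1024=428, 442^2048=134, 442^4096=174, 442^8192=465, 442^16384=226, 442^32768=345, 442^65536=304, 442^131072=368, 442^262144=490, 442^524288=43; 442^985741 = 442^1 * 442^4 * 442^8 * 442^128 * 442^512 * 442^2048 * 442^65536 * 442^131072 * 442^262144 * 442^524288 = 238 (mod 523); answer 238
Step 2: Y1 = 238; w = 7; total draws C(9,2) = 36; favorable C(2,2) = 1; P = 1/36; answer 1/36
Step 3: Y2 = 1/36; threaded value p + q = 37; c = -3; cross terms: (-9*-16 - -4*-3)=132, (-4*-18 - 20*-16)=392, (20*10 - 32*-18)=776, (32*38 - -29*10)=1506, (-29*-3 - -9*38)=429; twice the area = |3235| = 3235; area = 3235/2; answer 3235/2

3235/2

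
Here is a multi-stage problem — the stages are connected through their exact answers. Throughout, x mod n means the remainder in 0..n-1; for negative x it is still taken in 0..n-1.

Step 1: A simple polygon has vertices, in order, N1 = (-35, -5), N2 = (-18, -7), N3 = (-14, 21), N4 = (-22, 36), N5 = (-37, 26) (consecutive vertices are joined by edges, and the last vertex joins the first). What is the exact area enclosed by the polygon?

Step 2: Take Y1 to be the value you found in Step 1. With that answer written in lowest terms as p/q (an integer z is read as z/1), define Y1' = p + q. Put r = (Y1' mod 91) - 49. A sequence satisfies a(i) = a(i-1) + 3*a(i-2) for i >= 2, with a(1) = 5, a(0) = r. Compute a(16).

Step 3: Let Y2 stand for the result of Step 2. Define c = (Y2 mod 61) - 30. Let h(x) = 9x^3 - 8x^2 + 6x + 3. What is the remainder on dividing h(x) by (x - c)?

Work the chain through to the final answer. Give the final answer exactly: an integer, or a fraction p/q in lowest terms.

Step 1: cross terms: (-35*-7 - -18*-5)=155, (-18*21 - -14*-7)=-476, (-14*36 - -22*21)=-42, (-22*26 - -37*36)=760, (-37*-5 - -35*26)=1095; twice the area = |1492| = 1492; area = 746; answer 746
Step 2: Y1 = 746; threaded value p + q = 747; r = -30; a(2) = 1*(5) + 3*(-30) = -85; iterating: a(2)=-85, a(3)=-70, a(4)=-325, a(5)=-535, a(6)=-1510, a(7)=-3115, a(8)=-7645, a(9)=-16990, a(10)=-39925, a(11)=-90895, a(12)=-210670, a(13)=-483355, a(14)=-1115365, a(15)=-2565430, a(16)=-5911525; answer -5911525
Step 3: Y2 = -5911525; c = 16; remainder = value at the root: 9*(16)^3 - 8*(16)^2 + 6*(16)^1 + 3 = (36864) + (-2048) + (96) + (3) = 34915; answer 34915

34915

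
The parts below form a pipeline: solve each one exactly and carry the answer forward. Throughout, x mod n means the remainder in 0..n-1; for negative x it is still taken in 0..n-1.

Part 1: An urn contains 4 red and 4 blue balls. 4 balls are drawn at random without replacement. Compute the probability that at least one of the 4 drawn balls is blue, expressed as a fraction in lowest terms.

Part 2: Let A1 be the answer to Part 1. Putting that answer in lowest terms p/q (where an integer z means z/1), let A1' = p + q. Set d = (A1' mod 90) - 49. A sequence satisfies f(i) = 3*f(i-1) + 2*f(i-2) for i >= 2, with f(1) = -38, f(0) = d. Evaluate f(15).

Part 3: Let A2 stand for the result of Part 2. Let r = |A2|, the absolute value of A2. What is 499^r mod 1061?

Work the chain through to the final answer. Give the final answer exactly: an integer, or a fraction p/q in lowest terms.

Part 1: total draws C(8,4) = 70; complement C(4,4) = 1; favorable 70 - 1 = 69; P = 69/70; answer 69/70
Part 2: A1 = 69/70; threaded value p + q = 139; d = 0; f(2) = 3*(-38) + 2*(0) = -114; iterating: f(2)=-114, f(3)=-418, f(4)=-1482, f(5)=-5282, f(6)=-18810, f(7)=-66994, f(8)=-238602, f(9)=-849794, f(10)=-3026586, f(11)=-10779346, f(12)=-38391210, f(13)=-136732322, f(14)=-486979386, f(15)=-1734402802; answer -1734402802
Part 3: A2 = -1734402802; r = 1734402802; squarings mod 1061: 499^1=499, 499^2=727, 499^4=151, 499^8=520, 499^16=906, 499^32=683, 499^64=710, 499^128=125, 499^256=771, 499^512=281, 499^1024=447, 499^2048=341, 499^4096=632, 499^8192=488, 499^16384=480, 499^32768=163, 499^65536=44, 499^131072=875, 499^262144=644, 499^524288=946, 499^1048576=493, 499^2097152=80, 499^4194304=34, 499^8388608=95, 499^16777216=537, 499^33554432=838, 499^67108864=923, 499^134217728=1007, 499^268435456=794, 499^536870912=202, 499^1073741824=486; 499^1734402802 = 499^2 * 499^16 * 499^32 * 499^64 * 499^128 * 499^512 * 499^8192 * 499^16384 * 499^32768 * 499^2097152 * 499^4194304 * 499^16777216 * 499^33554432 * 499^67108864 * 499^536870912 * 499^1073741824 = 144 (mod 1061); answer 144

144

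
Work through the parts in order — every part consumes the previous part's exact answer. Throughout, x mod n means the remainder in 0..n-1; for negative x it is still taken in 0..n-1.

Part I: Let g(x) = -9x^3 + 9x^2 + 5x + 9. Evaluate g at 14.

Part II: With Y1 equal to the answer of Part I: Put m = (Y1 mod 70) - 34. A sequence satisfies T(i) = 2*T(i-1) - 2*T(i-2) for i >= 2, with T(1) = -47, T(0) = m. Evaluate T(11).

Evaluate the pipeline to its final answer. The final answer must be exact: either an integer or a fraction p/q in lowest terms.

Part I: -9*(14)^3 + 9*(14)^2 + 5*(14)^1 + 9 = (-24696) + (1764) + (70) + (9) = -22853; answer -22853
Part II: Y1 = -22853; m = 3; T(2) = 2*(-47) - 2*(3) = -100; iterating: T(2)=-100, T(3)=-106, T(4)=-12, T(5)=188, T(6)=400, T(7)=424, T(8)=48, T(9)=-752, T(10)=-1600, T(11)=-1696; answer -1696

-1696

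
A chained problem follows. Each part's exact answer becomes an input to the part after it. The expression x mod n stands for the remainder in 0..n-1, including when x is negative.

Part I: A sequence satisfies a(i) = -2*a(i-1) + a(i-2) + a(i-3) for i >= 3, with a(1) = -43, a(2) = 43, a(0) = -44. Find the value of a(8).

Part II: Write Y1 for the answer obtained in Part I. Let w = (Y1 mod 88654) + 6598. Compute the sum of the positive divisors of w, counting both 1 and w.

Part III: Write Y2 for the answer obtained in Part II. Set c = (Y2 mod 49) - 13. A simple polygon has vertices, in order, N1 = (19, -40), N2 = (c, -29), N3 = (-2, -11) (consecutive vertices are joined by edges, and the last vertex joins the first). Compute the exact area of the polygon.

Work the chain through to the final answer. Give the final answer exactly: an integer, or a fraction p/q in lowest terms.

521/2

Part I: a(3) = -2*(43) + 1*(-43) + 1*(-44) = -173; iterating: a(3)=-173, a(4)=346, a(5)=-822, a(6)=1817, a(7)=-4110, a(8)=9215; answer 9215
Part II: Y1 = 9215; w = 15813; 15813 = 3^2 * 7 * 251; sigma = (1 + 3 + 9) * (1 + 7) * (1 + 251) = 13 * 8 * 252 = 26208; answer 26208
Part III: Y2 = 26208; c = 29; cross terms: (19*-29 - 29*-40)=609, (29*-11 - -2*-29)=-377, (-2*-40 - 19*-11)=289; twice the area = |521| = 521; area = 521/2; answer 521/2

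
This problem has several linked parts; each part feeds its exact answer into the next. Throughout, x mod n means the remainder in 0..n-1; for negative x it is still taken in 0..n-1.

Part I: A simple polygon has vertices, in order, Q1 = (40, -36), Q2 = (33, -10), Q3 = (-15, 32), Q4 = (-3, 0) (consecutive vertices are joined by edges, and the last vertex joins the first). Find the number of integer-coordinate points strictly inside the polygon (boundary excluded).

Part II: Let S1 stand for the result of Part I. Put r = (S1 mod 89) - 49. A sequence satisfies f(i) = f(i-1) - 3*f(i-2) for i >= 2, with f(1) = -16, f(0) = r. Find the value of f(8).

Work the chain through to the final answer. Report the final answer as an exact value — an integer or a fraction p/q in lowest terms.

365

Part I: cross terms: (40*-10 - 33*-36)=788, (33*32 - -15*-10)=906, (-15*0 - -3*32)=96, (-3*-36 - 40*0)=108; twice the area = |1898| = 1898; area = 949; boundary points = 1 + 6 + 4 + 1 = 12; strictly interior points = area - boundary/2 + 1 = 944; answer 944
Part II: S1 = 944; r = 5; f(2) = 1*(-16) - 3*(5) = -31; iterating: f(2)=-31, f(3)=17, f(4)=110, f(5)=59, f(6)=-271, f(7)=-448, f(8)=365; answer 365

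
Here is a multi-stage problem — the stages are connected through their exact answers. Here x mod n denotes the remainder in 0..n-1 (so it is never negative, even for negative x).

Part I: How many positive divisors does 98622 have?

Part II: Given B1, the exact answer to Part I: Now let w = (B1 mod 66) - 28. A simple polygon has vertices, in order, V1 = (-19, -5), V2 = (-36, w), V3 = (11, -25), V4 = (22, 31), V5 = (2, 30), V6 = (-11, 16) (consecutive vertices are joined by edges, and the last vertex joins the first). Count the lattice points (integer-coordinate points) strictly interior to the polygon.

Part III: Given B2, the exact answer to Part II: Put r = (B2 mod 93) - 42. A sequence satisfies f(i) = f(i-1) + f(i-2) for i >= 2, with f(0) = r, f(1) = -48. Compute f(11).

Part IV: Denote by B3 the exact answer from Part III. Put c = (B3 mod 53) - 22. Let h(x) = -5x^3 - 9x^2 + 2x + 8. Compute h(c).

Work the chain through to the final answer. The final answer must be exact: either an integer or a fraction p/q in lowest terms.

-93904

Part I: 98622 = 2 * 3^2 * 5479; number of divisors = (1+1) * (2+1) * (1+1) = 12; answer 12
Part II: B1 = 12; w = -16; cross terms: (-19*-16 - -36*-5)=124, (-36*-25 - 11*-16)=1076, (11*31 - 22*-25)=891, (22*30 - 2*31)=598, (2*16 - -11*30)=362, (-11*-5 - -19*16)=359; twice the area = |3410| = 3410; area = 1705; boundary points = 1 + 1 + 1 + 1 + 1 + 1 = 6; strictly interior points = area - boundary/2 + 1 = 1703; answer 1703
Part III: B2 = 1703; r = -13; f(2) = 1*(-48) + 1*(-13) = -61; iterating: f(2)=-61, f(3)=-109, f(4)=-170, f(5)=-279, f(6)=-449, f(7)=-728, f(8)=-1177, f(9)=-1905, f(10)=-3082, f(11)=-4987; answer -4987
Part IV: B3 = -4987; c = 26; -5*(26)^3 - 9*(26)^2 + 2*(26)^1 + 8 = (-87880) + (-6084) + (52) + (8) = -93904; answer -93904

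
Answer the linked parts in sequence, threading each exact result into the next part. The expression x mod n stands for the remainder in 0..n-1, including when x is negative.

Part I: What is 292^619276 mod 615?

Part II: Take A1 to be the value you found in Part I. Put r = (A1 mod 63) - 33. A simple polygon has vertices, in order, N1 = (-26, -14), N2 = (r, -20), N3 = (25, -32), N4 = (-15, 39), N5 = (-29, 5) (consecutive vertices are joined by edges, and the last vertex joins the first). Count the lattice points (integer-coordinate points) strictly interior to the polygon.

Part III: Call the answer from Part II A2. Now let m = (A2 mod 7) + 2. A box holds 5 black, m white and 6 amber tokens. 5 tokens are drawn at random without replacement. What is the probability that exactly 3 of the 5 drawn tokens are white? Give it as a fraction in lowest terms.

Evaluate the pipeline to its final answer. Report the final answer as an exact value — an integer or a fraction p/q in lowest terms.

Part I: squarings mod 615: 292^1=292, 292^2=394, 292^4=256, 292^8=346, 292^16=406, 292^32=16, 292^64=256, 292^128=346, 292^256=406, 292^512=16, 292^1024=256, 292^2048=346, 292^4096=406, 292^8192=16, 292^16384=256, 292^32768=346, 292^65536=406, 292^131072=16, 292^262144=256, 292^524288=346; 292^619276 = 292^4 * 292^8 * 292^256 * 292^512 * 292^4096 * 292^8192 * 292^16384 * 292^65536 * 292^524288 = 406 (mod 615); answer 406
Part II: A1 = 406; r = -5; cross terms: (-26*-20 - -5*-14)=450, (-5*-32 - 25*-20)=660, (25*39 - -15*-32)=495, (-15*5 - -29*39)=1056, (-29*-14 - -26*5)=536; twice the area = |3197| = 3197; area = 3197/2; boundary points = 3 + 6 + 1 + 2 + 1 = 13; strictly interior points = area - boundary/2 + 1 = 1593; answer 1593
Part III: A2 = 1593; m = 6; total draws C(17,5) = 6188; favorable C(6,3)*C(11,2) = 1100; P = 275/1547; answer 275/1547

275/1547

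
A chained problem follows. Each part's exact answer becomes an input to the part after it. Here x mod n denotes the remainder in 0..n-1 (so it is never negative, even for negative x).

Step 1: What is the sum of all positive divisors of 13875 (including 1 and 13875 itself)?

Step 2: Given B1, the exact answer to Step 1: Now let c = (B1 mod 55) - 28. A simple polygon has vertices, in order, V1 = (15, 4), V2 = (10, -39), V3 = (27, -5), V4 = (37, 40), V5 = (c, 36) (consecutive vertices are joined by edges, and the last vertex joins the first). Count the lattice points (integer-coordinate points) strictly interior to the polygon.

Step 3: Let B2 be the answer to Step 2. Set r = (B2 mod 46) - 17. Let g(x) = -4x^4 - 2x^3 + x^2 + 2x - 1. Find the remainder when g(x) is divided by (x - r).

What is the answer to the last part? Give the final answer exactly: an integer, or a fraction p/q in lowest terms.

-4

Step 1: 13875 = 3 * 5^3 * 37; sigma = (1 + 3) * (1 + 5 + 25 + 125) * (1 + 37) = 4 * 156 * 38 = 23712; answer 23712
Step 2: B1 = 23712; c = -21; cross terms: (15*-39 - 10*4)=-625, (10*-5 - 27*-39)=1003, (27*40 - 37*-5)=1265, (37*36 - -21*40)=2172, (-21*4 - 15*36)=-624; twice the area = |3191| = 3191; area = 3191/2; boundary points = 1 + 17 + 5 + 2 + 4 = 29; strictly interior points = area - boundary/2 + 1 = 1582; answer 1582
Step 3: B2 = 1582; r = 1; remainder = value at the root: -4*(1)^4 - 2*(1)^3 + 1*(1)^2 + 2*(1)^1 - 1 = (-4) + (-2) + (1) + (2) + (-1) = -4; answer -4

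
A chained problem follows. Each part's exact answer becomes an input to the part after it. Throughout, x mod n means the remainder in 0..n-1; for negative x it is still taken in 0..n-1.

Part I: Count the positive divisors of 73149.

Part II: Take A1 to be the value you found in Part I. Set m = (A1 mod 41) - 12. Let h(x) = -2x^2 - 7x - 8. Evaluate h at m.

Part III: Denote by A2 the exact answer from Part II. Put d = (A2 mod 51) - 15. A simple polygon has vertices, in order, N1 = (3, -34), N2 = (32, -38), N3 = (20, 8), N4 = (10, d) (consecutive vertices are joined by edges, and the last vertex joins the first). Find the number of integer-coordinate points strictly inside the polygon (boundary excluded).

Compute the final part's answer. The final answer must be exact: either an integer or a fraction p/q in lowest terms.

Part I: 73149 = 3 * 37 * 659; number of divisors = (1+1) * (1+1) * (1+1) = 8; answer 8
Part II: A1 = 8; m = -4; -2*(-4)^2 - 7*(-4)^1 - 8 = (-32) + (28) + (-8) = -12; answer -12
Part III: A2 = -12; d = 24; cross terms: (3*-38 - 32*-34)=974, (32*8 - 20*-38)=1016, (20*24 - 10*8)=400, (10*-34 - 3*24)=-412; twice the area = |1978| = 1978; area = 989; boundary points = 1 + 2 + 2 + 1 = 6; strictly interior points = area - boundary/2 + 1 = 987; answer 987

987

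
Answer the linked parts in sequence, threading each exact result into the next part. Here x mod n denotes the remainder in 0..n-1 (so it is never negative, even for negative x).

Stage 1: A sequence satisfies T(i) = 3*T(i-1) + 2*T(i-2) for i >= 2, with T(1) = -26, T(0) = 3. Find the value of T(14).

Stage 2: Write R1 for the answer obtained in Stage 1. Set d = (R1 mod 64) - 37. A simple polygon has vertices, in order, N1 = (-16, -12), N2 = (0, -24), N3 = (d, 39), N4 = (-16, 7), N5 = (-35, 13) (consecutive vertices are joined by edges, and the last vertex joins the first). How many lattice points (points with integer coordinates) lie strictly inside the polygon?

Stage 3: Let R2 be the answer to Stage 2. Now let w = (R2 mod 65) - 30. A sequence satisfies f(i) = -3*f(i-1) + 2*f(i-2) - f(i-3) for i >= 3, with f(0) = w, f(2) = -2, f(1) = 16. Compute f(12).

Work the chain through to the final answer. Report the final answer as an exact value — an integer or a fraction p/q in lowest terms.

Stage 1: T(2) = 3*(-26) + 2*(3) = -72; iterating: T(2)=-72, T(3)=-268, T(4)=-948, T(5)=-3380, T(6)=-12036, T(7)=-42868, T(8)=-152676, T(9)=-543764, T(10)=-1936644, T(11)=-6897460, T(12)=-24565668, T(13)=-87491924, T(14)=-311607108; answer -311607108
Stage 2: R1 = -311607108; d = 23; cross terms: (-16*-24 - 0*-12)=384, (0*39 - 23*-24)=552, (23*7 - -16*39)=785, (-16*13 - -35*7)=37, (-35*-12 - -16*13)=628; twice the area = |2386| = 2386; area = 1193; boundary points = 4 + 1 + 1 + 1 + 1 = 8; strictly interior points = area - boundary/2 + 1 = 1190; answer 1190
Stage 3: R2 = 1190; w = -10; f(3) = -3*(-2) + 2*(16) - 1*(-10) = 48; iterating: f(3)=48, f(4)=-164, f(5)=590, f(6)=-2146, f(7)=7782, f(8)=-28228, f(9)=102394, f(10)=-371420, f(11)=1347276, f(12)=-4887062; answer -4887062

-4887062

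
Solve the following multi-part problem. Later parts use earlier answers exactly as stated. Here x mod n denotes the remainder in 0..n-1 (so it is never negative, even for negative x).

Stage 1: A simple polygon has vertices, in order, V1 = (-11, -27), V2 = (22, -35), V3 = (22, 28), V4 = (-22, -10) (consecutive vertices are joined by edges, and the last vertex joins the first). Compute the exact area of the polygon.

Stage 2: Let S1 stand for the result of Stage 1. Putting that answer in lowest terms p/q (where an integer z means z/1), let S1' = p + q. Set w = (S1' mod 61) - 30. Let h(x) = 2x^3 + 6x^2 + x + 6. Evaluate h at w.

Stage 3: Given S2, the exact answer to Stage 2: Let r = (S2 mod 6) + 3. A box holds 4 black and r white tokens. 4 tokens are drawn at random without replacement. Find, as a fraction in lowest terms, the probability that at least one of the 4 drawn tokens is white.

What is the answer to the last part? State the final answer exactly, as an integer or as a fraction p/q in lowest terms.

34/35

Stage 1: cross terms: (-11*-35 - 22*-27)=979, (22*28 - 22*-35)=1386, (22*-10 - -22*28)=396, (-22*-27 - -11*-10)=484; twice the area = |3245| = 3245; area = 3245/2; answer 3245/2
Stage 2: S1 = 3245/2; threaded value p + q = 3247; w = -16; 2*(-16)^3 + 6*(-16)^2 + 1*(-16)^1 + 6 = (-8192) + (1536) + (-16) + (6) = -6666; answer -6666
Stage 3: S2 = -6666; r = 3; total draws C(7,4) = 35; complement C(4,4) = 1; favorable 35 - 1 = 34; P = 34/35; answer 34/35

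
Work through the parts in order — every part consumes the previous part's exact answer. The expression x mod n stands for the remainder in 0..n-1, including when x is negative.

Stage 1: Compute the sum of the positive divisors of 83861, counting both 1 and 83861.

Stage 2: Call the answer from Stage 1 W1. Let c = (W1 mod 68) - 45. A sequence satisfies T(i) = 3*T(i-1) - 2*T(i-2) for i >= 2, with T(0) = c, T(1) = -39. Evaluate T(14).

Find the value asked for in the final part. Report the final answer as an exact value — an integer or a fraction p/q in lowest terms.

32725

Stage 1: 83861 = 17 * 4933; sigma = (1 + 17) * (1 + 4933) = 18 * 4934 = 88812; answer 88812
Stage 2: W1 = 88812; c = -41; T(2) = 3*(-39) - 2*(-41) = -35; iterating: T(2)=-35, T(3)=-27, T(4)=-11, T(5)=21, T(6)=85, T(7)=213, T(8)=469, T(9)=981, T(10)=2005, T(11)=4053, T(12)=8149, T(13)=16341, T(14)=32725; answer 32725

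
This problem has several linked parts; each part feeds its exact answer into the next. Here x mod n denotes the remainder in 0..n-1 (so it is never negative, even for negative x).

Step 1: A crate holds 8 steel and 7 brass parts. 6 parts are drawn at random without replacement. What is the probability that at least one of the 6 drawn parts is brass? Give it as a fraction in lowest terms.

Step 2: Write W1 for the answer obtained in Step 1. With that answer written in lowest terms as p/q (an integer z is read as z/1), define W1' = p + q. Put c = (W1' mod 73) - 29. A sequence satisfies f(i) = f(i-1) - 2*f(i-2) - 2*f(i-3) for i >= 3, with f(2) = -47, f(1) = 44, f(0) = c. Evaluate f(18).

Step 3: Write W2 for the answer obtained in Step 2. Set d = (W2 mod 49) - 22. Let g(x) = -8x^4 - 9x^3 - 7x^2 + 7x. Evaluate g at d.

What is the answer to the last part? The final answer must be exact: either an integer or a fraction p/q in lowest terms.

-284102

Step 1: total draws C(15,6) = 5005; complement C(8,6) = 28; favorable 5005 - 28 = 4977; P = 711/715; answer 711/715
Step 2: W1 = 711/715; threaded value p + q = 1426; c = 10; f(3) = 1*(-47) - 2*(44) - 2*(10) = -155; iterating: f(3)=-155, f(4)=-149, f(5)=255, f(6)=863, f(7)=651, f(8)=-1585, f(9)=-4613, f(10)=-2745, f(11)=9651, f(12)=24367, f(13)=10555, f(14)=-57481, f(15)=-127325, f(16)=-33473, f(17)=336139, f(18)=657735; answer 657735
Step 3: W2 = 657735; d = -14; -8*(-14)^4 - 9*(-14)^3 - 7*(-14)^2 + 7*(-14)^1 = (-307328) + (24696) + (-1372) + (-98) = -284102; answer -284102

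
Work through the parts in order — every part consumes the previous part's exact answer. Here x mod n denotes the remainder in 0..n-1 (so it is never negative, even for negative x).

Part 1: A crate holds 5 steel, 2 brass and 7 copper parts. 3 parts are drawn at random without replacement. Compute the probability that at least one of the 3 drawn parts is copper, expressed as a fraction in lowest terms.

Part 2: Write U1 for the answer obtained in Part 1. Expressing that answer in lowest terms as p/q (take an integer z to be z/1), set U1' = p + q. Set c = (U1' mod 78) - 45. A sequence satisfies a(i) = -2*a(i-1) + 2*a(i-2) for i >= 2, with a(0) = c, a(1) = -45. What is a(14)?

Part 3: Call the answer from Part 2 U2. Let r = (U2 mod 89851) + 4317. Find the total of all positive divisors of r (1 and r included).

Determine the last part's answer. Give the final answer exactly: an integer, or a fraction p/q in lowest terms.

Part 1: total draws C(14,3) = 364; complement C(7,3) = 35; favorable 364 - 35 = 329; P = 47/52; answer 47/52
Part 2: U1 = 47/52; threaded value p + q = 99; c = -24; a(2) = -2*(-45) + 2*(-24) = 42; iterating: a(2)=42, a(3)=-174, a(4)=432, a(5)=-1212, a(6)=3288, a(7)=-9000, a(8)=24576, a(9)=-67152, a(10)=183456, a(11)=-501216, a(12)=1369344, a(13)=-3741120, a(14)=10220928; answer 10220928
Part 3: U2 = 10220928; r = 72082; 72082 = 2 * 23 * 1567; sigma = (1 + 2) * (1 + 23) * (1 + 1567) = 3 * 24 * 1568 = 112896; answer 112896

112896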